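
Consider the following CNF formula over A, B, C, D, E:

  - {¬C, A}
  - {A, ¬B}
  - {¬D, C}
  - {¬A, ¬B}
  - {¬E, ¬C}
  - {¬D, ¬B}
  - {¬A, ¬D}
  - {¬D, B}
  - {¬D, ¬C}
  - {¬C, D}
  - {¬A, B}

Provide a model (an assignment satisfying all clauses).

Pure literal: E appears only negated; assign E = False.
Branch on A: take A = False.
  then C is forced to False.
  then B is forced to False.
  then D is forced to False.

A = 0, B = 0, C = 0, D = 0, E = 0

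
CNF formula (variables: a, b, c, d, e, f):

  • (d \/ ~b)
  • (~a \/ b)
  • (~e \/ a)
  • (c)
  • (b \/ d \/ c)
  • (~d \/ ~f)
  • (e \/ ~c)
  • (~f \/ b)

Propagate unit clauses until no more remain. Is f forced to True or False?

False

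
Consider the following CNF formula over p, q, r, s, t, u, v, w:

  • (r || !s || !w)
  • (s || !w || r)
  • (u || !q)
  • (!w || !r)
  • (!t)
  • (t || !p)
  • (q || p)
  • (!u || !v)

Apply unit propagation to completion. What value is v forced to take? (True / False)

(!t) stands alone — t = False.
In (!p || t), t is now false; !p must hold, so p = False.
From (q || p) and p = False: q = True.
(u || !q): since q = True, the clause reduces to (u). u = True.
(!v || !u) with u = True leaves only !v, so v = False.

False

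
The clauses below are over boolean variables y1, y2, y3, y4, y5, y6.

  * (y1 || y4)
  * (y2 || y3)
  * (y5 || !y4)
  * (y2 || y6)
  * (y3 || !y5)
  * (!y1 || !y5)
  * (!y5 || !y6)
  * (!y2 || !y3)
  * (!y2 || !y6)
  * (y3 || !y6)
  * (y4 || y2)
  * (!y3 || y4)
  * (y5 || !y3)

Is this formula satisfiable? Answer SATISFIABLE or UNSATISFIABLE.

Branch on y1: take y1 = True.
  then y5 is forced to False.
  then y4 is forced to False.
  then y2 is forced to True.
  then y3 is forced to False.
  then y6 is forced to False.
So y1 = T, y2 = T, y3 = F, y4 = F, y5 = F, y6 = F is a satisfying assignment.

SATISFIABLE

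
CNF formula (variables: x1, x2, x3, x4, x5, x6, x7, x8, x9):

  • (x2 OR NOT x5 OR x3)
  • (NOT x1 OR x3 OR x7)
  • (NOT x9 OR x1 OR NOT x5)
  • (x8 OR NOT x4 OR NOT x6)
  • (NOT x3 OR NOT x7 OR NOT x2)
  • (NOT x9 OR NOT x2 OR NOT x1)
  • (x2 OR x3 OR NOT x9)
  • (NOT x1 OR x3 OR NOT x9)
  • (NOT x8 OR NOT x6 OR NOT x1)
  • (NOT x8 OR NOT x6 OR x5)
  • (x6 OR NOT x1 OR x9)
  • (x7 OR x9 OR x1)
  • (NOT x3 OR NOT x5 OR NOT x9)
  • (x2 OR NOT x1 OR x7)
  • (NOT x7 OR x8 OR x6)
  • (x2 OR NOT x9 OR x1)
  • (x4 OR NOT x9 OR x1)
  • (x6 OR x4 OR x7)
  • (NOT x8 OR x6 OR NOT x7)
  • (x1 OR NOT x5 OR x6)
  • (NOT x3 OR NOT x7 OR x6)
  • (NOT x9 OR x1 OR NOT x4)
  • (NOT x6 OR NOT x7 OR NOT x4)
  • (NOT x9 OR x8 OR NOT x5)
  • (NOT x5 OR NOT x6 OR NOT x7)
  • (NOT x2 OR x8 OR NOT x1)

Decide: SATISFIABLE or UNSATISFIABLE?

Try x1 = False.
For the remaining variables, x2 = False, x3 = False, x4 = False, x5 = False, x6 = True, x7 = True, x8 = False, x9 = False works.
Every clause has at least one true literal under this assignment.
So x1=False, x2=False, x3=False, x4=False, x5=False, x6=True, x7=True, x8=False, x9=False is a satisfying assignment.

SATISFIABLE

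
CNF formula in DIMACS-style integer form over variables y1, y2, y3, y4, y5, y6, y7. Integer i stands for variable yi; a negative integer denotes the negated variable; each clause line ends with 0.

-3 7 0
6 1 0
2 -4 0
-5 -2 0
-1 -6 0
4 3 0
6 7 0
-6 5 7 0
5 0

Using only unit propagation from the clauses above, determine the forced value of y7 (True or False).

True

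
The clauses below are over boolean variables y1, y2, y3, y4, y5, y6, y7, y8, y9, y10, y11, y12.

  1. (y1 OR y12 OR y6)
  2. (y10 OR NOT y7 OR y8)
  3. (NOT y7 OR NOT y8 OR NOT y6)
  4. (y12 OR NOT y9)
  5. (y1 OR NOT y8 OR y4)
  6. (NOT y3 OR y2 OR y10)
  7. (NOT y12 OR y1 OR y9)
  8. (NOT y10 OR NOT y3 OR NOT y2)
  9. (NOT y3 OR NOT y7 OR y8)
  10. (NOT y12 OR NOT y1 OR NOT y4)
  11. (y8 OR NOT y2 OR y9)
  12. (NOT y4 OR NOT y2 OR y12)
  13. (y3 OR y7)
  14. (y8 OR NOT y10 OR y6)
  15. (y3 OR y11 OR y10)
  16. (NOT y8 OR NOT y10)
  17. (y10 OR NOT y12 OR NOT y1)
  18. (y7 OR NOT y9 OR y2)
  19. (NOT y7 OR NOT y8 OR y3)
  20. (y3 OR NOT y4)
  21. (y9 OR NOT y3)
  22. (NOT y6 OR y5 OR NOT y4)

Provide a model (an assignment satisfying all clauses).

y1=T, y2=F, y3=F, y4=F, y5=F, y6=T, y7=T, y8=F, y9=F, y10=T, y11=T, y12=T

y11 occurs only positively in the remaining clauses — set y11 = True.
Try y1 = True.
Try y2 = False.
The remaining clauses are satisfied by y3 = False, y4 = False, y5 = False, y6 = True, y7 = True, y8 = False, y9 = False, y10 = True, y12 = True.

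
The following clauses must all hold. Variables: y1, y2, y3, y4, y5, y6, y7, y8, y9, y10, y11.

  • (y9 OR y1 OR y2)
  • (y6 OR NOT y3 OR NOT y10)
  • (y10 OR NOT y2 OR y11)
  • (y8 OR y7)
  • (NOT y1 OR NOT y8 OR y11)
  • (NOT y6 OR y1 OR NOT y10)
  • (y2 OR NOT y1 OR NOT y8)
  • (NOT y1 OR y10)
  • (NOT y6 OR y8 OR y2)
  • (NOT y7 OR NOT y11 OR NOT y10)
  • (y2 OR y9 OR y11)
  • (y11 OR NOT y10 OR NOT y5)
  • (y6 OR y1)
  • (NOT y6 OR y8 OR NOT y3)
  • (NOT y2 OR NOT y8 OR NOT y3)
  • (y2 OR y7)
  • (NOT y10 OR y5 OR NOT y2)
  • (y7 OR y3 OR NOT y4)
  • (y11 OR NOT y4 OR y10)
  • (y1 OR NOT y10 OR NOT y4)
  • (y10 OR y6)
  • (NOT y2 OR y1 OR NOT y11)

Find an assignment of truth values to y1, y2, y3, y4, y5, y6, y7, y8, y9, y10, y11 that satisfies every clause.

y4 occurs only negated in the remaining clauses — set y4 = False.
Branch on y1: take y1 = True.
  then y10 is forced to True.
Set y2 = True and propagate.
  then y5 is forced to True.
  then y11 is forced to True.
  then y7 is forced to False.
  then y8 is forced to True.
  then y3 is forced to False.
y6, y9 are now unconstrained; take y6 = False, y9 = False.

y1=T, y2=T, y3=F, y4=F, y5=T, y6=F, y7=F, y8=T, y9=F, y10=T, y11=T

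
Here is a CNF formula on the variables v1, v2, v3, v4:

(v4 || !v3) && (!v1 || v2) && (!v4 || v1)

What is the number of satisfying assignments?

The models are:
  v1=0 v2=0 v3=0 v4=0
  v1=0 v2=1 v3=0 v4=0
  v1=1 v2=1 v3=0 v4=0
  v1=1 v2=1 v3=0 v4=1
  v1=1 v2=1 v3=1 v4=1
That's 5 in total.

5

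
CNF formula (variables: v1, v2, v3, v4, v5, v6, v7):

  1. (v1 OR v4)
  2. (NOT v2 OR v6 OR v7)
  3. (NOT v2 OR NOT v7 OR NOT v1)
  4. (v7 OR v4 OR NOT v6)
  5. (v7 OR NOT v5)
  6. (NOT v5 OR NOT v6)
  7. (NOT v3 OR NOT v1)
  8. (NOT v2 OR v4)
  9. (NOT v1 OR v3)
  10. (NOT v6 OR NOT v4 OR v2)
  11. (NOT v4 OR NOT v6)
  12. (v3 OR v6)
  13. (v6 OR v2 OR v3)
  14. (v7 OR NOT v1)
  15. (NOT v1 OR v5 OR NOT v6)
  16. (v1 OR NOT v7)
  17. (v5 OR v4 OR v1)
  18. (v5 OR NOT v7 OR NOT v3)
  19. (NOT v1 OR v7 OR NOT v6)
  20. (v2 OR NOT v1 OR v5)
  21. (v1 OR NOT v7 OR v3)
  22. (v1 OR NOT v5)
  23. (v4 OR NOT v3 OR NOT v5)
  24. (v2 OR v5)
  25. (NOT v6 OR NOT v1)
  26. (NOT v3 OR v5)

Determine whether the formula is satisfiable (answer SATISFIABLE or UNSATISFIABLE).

UNSATISFIABLE

v1 = True:
  propagation gives v3=False; an empty clause results — contradiction.
v1 = False:
  propagation gives v4=True, v6=False, v3=True, v7=False; an empty clause results — contradiction.
Every branch closes, so no satisfying assignment exists.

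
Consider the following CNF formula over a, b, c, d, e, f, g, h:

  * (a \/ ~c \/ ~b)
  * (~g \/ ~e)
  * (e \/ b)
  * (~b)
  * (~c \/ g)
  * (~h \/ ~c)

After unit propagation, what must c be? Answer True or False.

(~b) stands alone — b = False.
From (b \/ e) and b = False: e = True.
From (~e \/ ~g) and e = True: g = False.
(g \/ ~c) with g = False leaves only ~c, so c = False.

False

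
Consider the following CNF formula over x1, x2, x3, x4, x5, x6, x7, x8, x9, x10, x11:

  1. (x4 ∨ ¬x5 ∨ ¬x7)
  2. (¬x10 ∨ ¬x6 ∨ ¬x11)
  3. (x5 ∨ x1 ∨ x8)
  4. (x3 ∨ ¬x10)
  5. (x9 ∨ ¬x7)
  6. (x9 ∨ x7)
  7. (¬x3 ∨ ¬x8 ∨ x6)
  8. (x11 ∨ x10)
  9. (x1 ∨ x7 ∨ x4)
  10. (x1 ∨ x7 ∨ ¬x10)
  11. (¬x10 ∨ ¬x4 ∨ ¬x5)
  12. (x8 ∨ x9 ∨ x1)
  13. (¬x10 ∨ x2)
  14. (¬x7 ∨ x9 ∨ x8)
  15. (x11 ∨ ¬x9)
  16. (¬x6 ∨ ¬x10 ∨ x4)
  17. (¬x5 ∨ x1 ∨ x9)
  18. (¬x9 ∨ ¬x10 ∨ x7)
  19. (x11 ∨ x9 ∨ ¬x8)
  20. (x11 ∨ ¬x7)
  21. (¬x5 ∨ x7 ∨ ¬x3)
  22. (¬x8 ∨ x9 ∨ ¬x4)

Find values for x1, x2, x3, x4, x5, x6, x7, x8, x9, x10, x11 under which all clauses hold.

x1 = True, x2 = False, x3 = False, x4 = True, x5 = False, x6 = False, x7 = False, x8 = False, x9 = True, x10 = False, x11 = True

x1 occurs only positively in the remaining clauses — set x1 = True.
Branch on x2: take x2 = False.
  then x10 is forced to False.
  then x11 is forced to True.
Try x3 = False.
Set x4 = True and propagate.
The remaining clauses are satisfied by x5 = False, x6 = False, x7 = False, x8 = False, x9 = True.
Every clause has at least one true literal under this assignment.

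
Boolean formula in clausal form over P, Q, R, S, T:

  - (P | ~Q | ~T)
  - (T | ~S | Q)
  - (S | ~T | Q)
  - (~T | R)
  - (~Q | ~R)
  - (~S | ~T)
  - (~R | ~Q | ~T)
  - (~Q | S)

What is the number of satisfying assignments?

6

The models are:
  P=F Q=F R=F S=F T=F
  P=F Q=F R=T S=F T=F
  P=F Q=T R=F S=T T=F
  P=T Q=F R=F S=F T=F
  P=T Q=F R=T S=F T=F
  P=T Q=T R=F S=T T=F
That's 6 in total.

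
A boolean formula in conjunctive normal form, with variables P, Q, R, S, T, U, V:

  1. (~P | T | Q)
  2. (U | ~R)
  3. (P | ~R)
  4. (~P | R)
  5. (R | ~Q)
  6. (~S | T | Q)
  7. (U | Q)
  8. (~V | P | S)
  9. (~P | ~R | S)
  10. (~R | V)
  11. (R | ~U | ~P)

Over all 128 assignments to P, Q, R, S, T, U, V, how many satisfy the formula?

Satisfying assignments:
  P=0 Q=0 R=0 S=0 T=0 U=1 V=0
  P=0 Q=0 R=0 S=0 T=1 U=1 V=0
  P=0 Q=0 R=0 S=1 T=1 U=1 V=0
  P=0 Q=0 R=0 S=1 T=1 U=1 V=1
  P=1 Q=0 R=1 S=1 T=1 U=1 V=1
  P=1 Q=1 R=1 S=1 T=0 U=1 V=1
  P=1 Q=1 R=1 S=1 T=1 U=1 V=1
That's 7 in total.

7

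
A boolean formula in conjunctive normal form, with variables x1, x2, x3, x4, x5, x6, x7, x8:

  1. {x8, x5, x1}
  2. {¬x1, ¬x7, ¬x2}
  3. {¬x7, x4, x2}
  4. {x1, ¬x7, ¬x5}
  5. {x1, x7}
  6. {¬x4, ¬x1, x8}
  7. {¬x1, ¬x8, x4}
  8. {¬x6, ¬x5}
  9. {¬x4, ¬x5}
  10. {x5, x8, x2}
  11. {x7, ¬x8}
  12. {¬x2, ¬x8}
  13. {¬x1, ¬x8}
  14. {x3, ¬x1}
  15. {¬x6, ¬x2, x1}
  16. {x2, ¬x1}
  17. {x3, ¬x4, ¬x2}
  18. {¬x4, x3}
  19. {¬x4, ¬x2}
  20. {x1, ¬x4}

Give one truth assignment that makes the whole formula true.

x1=T, x2=T, x3=T, x4=F, x5=F, x6=T, x7=F, x8=F

Check each clause:
  1. {x5, x8, x1} — x1 is true.
  2. {¬x1, ¬x2, ¬x7} — ¬x7 is true.
  3. {x4, x2, ¬x7} — ¬x7 is true.
  4. {¬x7, ¬x5, x1} — x1 is true.
  5. {x1, x7} — x1 is true.
  6. {¬x4, x8, ¬x1} — ¬x4 is true.
  7. {x4, ¬x1, ¬x8} — ¬x8 is true.
  8. {¬x5, ¬x6} — ¬x5 is true.
  9. {¬x5, ¬x4} — ¬x5 is true.
  10. {x8, x5, x2} — x2 is true.
  11. {¬x8, x7} — ¬x8 is true.
  12. {¬x2, ¬x8} — ¬x8 is true.
  13. {¬x8, ¬x1} — ¬x8 is true.
  14. {¬x1, x3} — x3 is true.
  15. {¬x2, x1, ¬x6} — x1 is true.
  16. {¬x1, x2} — x2 is true.
  17. {¬x4, ¬x2, x3} — x3 is true.
  18. {¬x4, x3} — x3 is true.
  19. {¬x2, ¬x4} — ¬x4 is true.
  20. {¬x4, x1} — x1 is true.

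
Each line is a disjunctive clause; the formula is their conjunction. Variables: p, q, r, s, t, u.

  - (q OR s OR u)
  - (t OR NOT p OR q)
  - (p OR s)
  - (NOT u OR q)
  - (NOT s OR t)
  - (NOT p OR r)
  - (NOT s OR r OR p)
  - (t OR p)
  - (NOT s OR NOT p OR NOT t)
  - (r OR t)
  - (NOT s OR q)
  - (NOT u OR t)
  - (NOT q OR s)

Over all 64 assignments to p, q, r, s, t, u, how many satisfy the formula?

The models are:
  p=F q=T r=T s=T t=T u=F
  p=F q=T r=T s=T t=T u=T
That's 2 in total.

2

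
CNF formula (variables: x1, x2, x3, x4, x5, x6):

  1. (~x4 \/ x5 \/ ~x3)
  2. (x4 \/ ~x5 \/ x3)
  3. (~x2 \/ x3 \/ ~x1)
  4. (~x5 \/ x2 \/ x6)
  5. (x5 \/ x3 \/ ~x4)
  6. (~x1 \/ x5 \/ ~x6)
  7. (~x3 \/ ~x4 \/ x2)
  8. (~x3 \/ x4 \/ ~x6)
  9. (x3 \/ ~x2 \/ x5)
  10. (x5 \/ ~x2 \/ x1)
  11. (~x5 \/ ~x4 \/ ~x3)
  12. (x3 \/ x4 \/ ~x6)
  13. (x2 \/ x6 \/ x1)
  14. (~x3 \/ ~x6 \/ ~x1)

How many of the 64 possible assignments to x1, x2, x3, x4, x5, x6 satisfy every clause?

9

Case analysis on x3 and x5:
  x3=1, x5=1: remaining (x1,x2,x4,x6) ∈ {(0,1,0,0); (1,1,0,0)} — 2.
  x3=1, x5=0: remaining (x1,x2,x4,x6) ∈ {(1,0,0,0); (1,1,0,0)} — 2.
  x3=0, x5=1: remaining (x1,x2,x4,x6) ∈ {(0,0,1,1); (0,1,1,0); (0,1,1,1); (1,0,1,1)} — 4.
  x3=0, x5=0: remaining (x1,x2,x4,x6) ∈ {(1,0,0,0)} — 1.
Total: 2 + 2 + 4 + 1 = 9.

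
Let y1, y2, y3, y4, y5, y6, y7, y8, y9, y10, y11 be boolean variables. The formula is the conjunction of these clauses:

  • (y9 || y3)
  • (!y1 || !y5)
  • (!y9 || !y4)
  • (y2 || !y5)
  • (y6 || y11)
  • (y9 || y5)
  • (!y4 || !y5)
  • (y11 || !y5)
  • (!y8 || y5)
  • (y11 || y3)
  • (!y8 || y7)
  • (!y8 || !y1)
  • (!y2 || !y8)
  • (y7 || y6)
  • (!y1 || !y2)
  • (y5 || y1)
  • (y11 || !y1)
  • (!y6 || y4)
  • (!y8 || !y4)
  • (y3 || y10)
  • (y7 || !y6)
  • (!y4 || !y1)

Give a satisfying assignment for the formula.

y1=True, y2=False, y3=False, y4=False, y5=False, y6=False, y7=True, y8=False, y9=True, y10=True, y11=True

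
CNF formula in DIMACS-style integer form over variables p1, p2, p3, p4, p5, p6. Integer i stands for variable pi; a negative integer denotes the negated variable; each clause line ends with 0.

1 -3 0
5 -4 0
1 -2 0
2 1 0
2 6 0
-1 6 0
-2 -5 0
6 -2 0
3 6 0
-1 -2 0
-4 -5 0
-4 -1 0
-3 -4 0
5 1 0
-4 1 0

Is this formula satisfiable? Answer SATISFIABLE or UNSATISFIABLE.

SATISFIABLE

p4 occurs only negated in the remaining clauses — set p4 = False.
Pure literal: p6 appears only positively; assign p6 = True.
Set p1 = True and propagate.
  then p2 is forced to False.
p3, p5 are now unconstrained; take p3 = True, p5 = False.
Every clause has at least one true literal under this assignment.
So p1=1, p2=0, p3=1, p4=0, p5=0, p6=1 is a satisfying assignment.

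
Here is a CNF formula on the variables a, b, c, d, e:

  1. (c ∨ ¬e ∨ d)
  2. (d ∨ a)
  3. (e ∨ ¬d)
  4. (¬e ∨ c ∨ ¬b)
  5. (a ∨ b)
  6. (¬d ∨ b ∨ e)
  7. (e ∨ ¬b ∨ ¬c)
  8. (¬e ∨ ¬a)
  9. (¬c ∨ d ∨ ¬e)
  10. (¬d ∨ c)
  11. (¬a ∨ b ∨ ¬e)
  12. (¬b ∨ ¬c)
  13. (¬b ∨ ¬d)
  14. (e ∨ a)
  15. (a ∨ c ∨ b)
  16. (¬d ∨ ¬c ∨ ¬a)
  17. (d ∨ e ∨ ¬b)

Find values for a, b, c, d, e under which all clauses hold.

a=True, b=False, c=False, d=False, e=False

Try a = True.
  then e is forced to False.
  then d is forced to False.
  then b is forced to False.
c is now unconstrained; take c = False.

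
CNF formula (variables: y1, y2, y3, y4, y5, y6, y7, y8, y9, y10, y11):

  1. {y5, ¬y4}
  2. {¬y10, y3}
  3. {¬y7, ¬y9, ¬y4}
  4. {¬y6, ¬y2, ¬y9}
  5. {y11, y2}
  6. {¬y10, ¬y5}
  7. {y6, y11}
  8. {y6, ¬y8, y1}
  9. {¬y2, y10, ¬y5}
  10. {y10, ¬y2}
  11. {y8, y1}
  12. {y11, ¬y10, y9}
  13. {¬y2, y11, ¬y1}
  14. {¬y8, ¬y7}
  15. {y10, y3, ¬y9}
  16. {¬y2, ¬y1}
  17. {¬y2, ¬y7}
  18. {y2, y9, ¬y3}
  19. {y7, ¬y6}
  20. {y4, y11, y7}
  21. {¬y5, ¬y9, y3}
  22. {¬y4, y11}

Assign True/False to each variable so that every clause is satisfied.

y1=T, y2=F, y3=F, y4=F, y5=F, y6=F, y7=F, y8=T, y9=F, y10=F, y11=T

Check each clause:
  1. {y5, ¬y4} — ¬y4 is true.
  2. {y3, ¬y10} — ¬y10 is true.
  3. {¬y9, ¬y7, ¬y4} — ¬y7 is true.
  4. {¬y2, ¬y9, ¬y6} — ¬y6 is true.
  5. {y2, y11} — y11 is true.
  6. {¬y5, ¬y10} — ¬y5 is true.
  7. {y6, y11} — y11 is true.
  8. {¬y8, y6, y1} — y1 is true.
  9. {y10, ¬y5, ¬y2} — ¬y5 is true.
  10. {¬y2, y10} — ¬y2 is true.
  11. {y8, y1} — y8 is true.
  12. {y9, y11, ¬y10} — y11 is true.
  13. {¬y1, y11, ¬y2} — y11 is true.
  14. {¬y8, ¬y7} — ¬y7 is true.
  15. {y10, y3, ¬y9} — ¬y9 is true.
  16. {¬y2, ¬y1} — ¬y2 is true.
  17. {¬y2, ¬y7} — ¬y7 is true.
  18. {¬y3, y2, y9} — ¬y3 is true.
  19. {¬y6, y7} — ¬y6 is true.
  20. {y4, y11, y7} — y11 is true.
  21. {y3, ¬y9, ¬y5} — ¬y5 is true.
  22. {¬y4, y11} — y11 is true.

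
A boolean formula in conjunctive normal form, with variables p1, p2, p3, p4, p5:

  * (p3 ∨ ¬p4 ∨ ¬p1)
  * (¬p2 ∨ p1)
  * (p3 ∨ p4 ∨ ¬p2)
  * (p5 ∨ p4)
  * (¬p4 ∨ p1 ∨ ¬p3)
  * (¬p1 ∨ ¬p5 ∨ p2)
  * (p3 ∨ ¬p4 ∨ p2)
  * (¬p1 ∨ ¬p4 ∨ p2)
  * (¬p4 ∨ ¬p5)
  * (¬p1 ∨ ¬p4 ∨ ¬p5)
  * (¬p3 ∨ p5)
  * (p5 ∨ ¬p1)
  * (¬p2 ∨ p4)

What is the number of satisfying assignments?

Satisfying assignments:
  p1=F p2=F p3=F p4=F p5=T
  p1=F p2=F p3=T p4=F p5=T
That's 2 in total.

2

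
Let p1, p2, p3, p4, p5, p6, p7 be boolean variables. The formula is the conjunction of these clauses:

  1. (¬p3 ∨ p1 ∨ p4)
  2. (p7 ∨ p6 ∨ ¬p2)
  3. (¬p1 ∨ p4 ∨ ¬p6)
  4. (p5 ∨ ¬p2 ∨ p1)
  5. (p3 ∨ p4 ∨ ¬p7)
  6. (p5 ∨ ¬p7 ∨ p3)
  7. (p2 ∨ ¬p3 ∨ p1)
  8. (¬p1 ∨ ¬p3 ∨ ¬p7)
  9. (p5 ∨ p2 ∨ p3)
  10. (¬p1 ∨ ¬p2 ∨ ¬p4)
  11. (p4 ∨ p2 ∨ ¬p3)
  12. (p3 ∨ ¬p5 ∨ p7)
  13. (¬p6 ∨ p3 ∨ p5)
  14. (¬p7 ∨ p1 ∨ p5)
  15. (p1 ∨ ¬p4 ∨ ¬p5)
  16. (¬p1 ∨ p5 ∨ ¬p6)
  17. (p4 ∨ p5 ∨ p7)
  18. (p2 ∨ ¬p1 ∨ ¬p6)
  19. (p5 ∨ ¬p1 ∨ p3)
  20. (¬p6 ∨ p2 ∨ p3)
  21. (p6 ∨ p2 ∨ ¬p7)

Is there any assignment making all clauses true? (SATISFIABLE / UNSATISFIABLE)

SATISFIABLE

Branch on p1: take p1 = True.
Try p2 = False.
  then p6 is forced to False.
  then p7 is forced to False.
The remaining clauses are satisfied by p3 = True, p4 = True, p5 = True.
Every clause has at least one true literal under this assignment.
So p1=T, p2=F, p3=T, p4=T, p5=T, p6=F, p7=F is a satisfying assignment.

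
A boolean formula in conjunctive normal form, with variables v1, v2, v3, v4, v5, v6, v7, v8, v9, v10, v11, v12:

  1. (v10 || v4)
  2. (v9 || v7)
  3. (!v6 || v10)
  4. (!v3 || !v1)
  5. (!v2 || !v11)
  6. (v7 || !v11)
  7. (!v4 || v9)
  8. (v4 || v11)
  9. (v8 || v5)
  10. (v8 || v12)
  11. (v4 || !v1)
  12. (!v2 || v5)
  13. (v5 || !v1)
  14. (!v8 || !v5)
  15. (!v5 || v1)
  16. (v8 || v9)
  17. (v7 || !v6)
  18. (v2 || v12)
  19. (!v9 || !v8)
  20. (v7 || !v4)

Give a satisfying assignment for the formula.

v3 occurs only negated in the remaining clauses — set v3 = False.
v7 occurs only positively in the remaining clauses — set v7 = True.
Branch on v1: take v1 = False.
  then v5 is forced to False.
  then v8 is forced to True.
  then v2 is forced to False.
  then v12 is forced to True.
  then v9 is forced to False.
  then v4 is forced to False.
  then v10 is forced to True.
  then v11 is forced to True.
v6 is now unconstrained; take v6 = True.
Every clause has at least one true literal under this assignment.

v1 = False, v2 = False, v3 = False, v4 = False, v5 = False, v6 = True, v7 = True, v8 = True, v9 = False, v10 = True, v11 = True, v12 = True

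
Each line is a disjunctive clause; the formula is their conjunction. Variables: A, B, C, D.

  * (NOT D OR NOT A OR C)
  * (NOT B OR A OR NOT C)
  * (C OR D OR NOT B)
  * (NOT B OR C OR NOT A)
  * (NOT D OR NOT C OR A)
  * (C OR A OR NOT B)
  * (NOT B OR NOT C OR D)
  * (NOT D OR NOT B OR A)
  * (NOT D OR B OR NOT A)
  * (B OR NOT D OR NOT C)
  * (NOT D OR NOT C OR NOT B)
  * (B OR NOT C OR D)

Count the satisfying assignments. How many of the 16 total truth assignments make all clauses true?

3

Satisfying assignments:
  A=F B=F C=F D=F
  A=F B=F C=F D=T
  A=T B=F C=F D=F
Count: 3.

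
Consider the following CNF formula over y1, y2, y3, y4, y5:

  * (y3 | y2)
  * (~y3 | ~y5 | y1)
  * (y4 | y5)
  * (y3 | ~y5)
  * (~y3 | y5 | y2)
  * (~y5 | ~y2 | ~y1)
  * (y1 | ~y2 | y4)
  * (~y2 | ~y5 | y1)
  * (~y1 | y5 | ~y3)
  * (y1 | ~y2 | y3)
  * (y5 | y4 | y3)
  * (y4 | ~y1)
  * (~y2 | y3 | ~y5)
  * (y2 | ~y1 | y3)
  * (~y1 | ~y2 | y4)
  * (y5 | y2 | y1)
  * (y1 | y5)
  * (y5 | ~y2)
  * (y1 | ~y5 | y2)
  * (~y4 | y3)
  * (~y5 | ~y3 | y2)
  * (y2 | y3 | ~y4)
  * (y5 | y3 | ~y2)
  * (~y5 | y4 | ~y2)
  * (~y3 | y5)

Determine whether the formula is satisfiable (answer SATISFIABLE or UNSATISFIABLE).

y5 = True:
  propagation gives y3=True, y1=True, y2=False; an empty clause results — contradiction.
y5 = False:
  propagation gives y4=True, y1=True, y3=False; an empty clause results — contradiction.
Every branch closes, so no satisfying assignment exists.

UNSATISFIABLE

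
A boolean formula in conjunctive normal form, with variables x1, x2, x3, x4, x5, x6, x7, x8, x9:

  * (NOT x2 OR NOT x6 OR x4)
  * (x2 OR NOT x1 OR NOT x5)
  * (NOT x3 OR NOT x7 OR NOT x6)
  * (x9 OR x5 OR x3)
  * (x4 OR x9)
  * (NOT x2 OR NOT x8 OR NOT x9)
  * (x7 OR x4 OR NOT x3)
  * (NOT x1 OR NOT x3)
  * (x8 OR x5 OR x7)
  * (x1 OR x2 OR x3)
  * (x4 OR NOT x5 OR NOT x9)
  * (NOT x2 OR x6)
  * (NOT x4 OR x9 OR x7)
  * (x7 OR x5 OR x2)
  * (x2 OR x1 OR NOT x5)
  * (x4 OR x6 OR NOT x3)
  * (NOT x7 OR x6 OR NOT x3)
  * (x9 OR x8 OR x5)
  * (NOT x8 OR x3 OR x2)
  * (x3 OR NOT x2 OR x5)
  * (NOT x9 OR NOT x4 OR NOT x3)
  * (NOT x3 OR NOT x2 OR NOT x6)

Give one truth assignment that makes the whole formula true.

x1=True, x2=True, x3=False, x4=True, x5=True, x6=True, x7=True, x8=True, x9=False

Check each clause:
  1. (NOT x6 OR x4 OR NOT x2) — x4 is true.
  2. (NOT x5 OR x2 OR NOT x1) — x2 is true.
  3. (NOT x3 OR NOT x6 OR NOT x7) — NOT x3 is true.
  4. (x9 OR x5 OR x3) — x5 is true.
  5. (x4 OR x9) — x4 is true.
  6. (NOT x8 OR NOT x9 OR NOT x2) — NOT x9 is true.
  7. (x4 OR NOT x3 OR x7) — x4 is true.
  8. (NOT x3 OR NOT x1) — NOT x3 is true.
  9. (x7 OR x8 OR x5) — x8 is true.
  10. (x2 OR x3 OR x1) — x1 is true.
  11. (x4 OR NOT x5 OR NOT x9) — x4 is true.
  12. (NOT x2 OR x6) — x6 is true.
  13. (x7 OR NOT x4 OR x9) — x7 is true.
  14. (x7 OR x5 OR x2) — x2 is true.
  15. (x2 OR NOT x5 OR x1) — x1 is true.
  16. (x4 OR NOT x3 OR x6) — x4 is true.
  17. (NOT x7 OR x6 OR NOT x3) — NOT x3 is true.
  18. (x8 OR x5 OR x9) — x8 is true.
  19. (x3 OR NOT x8 OR x2) — x2 is true.
  20. (x5 OR NOT x2 OR x3) — x5 is true.
  21. (NOT x4 OR NOT x9 OR NOT x3) — NOT x3 is true.
  22. (NOT x2 OR NOT x3 OR NOT x6) — NOT x3 is true.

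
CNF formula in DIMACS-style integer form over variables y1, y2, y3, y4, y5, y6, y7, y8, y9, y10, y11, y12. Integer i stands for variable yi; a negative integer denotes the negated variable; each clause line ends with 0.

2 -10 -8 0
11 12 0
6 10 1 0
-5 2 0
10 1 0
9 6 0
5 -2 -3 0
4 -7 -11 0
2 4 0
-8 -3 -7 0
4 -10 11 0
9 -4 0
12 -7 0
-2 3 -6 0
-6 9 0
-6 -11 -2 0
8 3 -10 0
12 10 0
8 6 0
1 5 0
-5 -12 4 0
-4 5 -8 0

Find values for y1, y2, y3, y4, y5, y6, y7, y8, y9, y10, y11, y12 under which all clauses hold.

y1=1, y2=0, y3=1, y4=1, y5=0, y6=1, y7=0, y8=0, y9=1, y10=1, y11=1, y12=1

y1 occurs only positively in the remaining clauses — set y1 = True.
y7 occurs only negated in the remaining clauses — set y7 = False.
Set y2 = False and propagate.
  then y5 is forced to False.
  then y4 is forced to True.
  then y9 is forced to True.
  then y8 is forced to False.
  then y6 is forced to True.
Branch on y3: take y3 = True.
For the remaining variables, y10 = True, y11 = True, y12 = True works.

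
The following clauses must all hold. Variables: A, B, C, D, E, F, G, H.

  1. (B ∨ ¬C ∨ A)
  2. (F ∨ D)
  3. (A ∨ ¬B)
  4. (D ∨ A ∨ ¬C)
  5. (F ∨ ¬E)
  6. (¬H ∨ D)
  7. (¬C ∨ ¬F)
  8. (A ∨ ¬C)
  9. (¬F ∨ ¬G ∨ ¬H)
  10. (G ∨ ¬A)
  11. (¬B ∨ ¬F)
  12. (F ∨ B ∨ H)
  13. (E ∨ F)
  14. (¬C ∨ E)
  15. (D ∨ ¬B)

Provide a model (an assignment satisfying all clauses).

A = 1, B = 0, C = 0, D = 1, E = 0, F = 1, G = 1, H = 0

Check each clause:
  1. (¬C ∨ B ∨ A) — A is true.
  2. (D ∨ F) — D is true.
  3. (A ∨ ¬B) — A is true.
  4. (A ∨ D ∨ ¬C) — A is true.
  5. (F ∨ ¬E) — ¬E is true.
  6. (D ∨ ¬H) — ¬H is true.
  7. (¬C ∨ ¬F) — ¬C is true.
  8. (¬C ∨ A) — A is true.
  9. (¬G ∨ ¬F ∨ ¬H) — ¬H is true.
  10. (¬A ∨ G) — G is true.
  11. (¬F ∨ ¬B) — ¬B is true.
  12. (B ∨ H ∨ F) — F is true.
  13. (E ∨ F) — F is true.
  14. (E ∨ ¬C) — ¬C is true.
  15. (¬B ∨ D) — D is true.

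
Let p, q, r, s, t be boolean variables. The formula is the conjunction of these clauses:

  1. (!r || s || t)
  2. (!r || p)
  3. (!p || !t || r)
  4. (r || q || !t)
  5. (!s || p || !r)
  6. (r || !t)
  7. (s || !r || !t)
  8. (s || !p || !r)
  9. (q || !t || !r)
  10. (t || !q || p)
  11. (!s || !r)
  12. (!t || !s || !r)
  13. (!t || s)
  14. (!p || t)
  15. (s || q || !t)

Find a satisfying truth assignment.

p = 0, q = 0, r = 0, s = 0, t = 0

Try p = False.
  then r is forced to False.
  then t is forced to False.
  then q is forced to False.
s is now unconstrained; take s = False.
Check each clause:
  1. (t || !r || s) — !r is true.
  2. (!r || p) — !r is true.
  3. (!p || !t || r) — !p is true.
  4. (q || !t || r) — !t is true.
  5. (!s || !r || p) — !s is true.
  6. (r || !t) — !t is true.
  7. (!t || !r || s) — !t is true.
  8. (!r || s || !p) — !r is true.
  9. (q || !t || !r) — !t is true.
  10. (!q || p || t) — !q is true.
  11. (!r || !s) — !s is true.
  12. (!s || !r || !t) — !t is true.
  13. (!t || s) — !t is true.
  14. (!p || t) — !p is true.
  15. (s || !t || q) — !t is true.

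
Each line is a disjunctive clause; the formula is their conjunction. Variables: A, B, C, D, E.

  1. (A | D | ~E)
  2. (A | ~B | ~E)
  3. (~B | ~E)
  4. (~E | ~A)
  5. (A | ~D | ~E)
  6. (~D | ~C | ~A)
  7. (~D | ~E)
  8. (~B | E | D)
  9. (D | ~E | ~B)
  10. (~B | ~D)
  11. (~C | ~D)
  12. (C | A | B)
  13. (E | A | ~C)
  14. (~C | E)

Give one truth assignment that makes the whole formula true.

A=T, B=F, C=F, D=F, E=F

Check each clause:
  1. (D | ~E | A) — A is true.
  2. (~B | ~E | A) — A is true.
  3. (~B | ~E) — ~E is true.
  4. (~E | ~A) — ~E is true.
  5. (~D | A | ~E) — A is true.
  6. (~C | ~A | ~D) — ~D is true.
  7. (~E | ~D) — ~E is true.
  8. (D | E | ~B) — ~B is true.
  9. (~E | ~B | D) — ~E is true.
  10. (~D | ~B) — ~D is true.
  11. (~C | ~D) — ~D is true.
  12. (B | A | C) — A is true.
  13. (A | E | ~C) — ~C is true.
  14. (E | ~C) — ~C is true.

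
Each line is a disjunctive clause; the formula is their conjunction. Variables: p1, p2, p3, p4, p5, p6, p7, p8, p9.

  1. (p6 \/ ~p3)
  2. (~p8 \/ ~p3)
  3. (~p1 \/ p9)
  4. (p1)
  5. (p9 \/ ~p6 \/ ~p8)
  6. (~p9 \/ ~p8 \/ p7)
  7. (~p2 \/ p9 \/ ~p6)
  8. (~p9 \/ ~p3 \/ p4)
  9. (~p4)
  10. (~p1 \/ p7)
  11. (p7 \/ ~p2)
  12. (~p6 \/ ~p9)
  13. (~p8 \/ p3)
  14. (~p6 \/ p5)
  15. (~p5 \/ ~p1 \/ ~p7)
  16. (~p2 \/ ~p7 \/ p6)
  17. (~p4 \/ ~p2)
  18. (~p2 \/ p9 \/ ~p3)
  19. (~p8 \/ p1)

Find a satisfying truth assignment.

p1 = True, p2 = False, p3 = False, p4 = False, p5 = False, p6 = False, p7 = True, p8 = False, p9 = True

The clause (p1) is unit: p1 must be True.
(p9) is a unit clause, so p9 = True.
The clause (~p4) is unit: p4 must be False.
(~p3) is a unit clause, so p3 = False.
The clause (p7) is unit: p7 must be True.
Unit propagation: (~p6) forces p6 = False.
The clause (~p8) is unit: p8 must be False.
Unit propagation: (~p5) forces p5 = False.
Unit propagation: (~p2) forces p2 = False.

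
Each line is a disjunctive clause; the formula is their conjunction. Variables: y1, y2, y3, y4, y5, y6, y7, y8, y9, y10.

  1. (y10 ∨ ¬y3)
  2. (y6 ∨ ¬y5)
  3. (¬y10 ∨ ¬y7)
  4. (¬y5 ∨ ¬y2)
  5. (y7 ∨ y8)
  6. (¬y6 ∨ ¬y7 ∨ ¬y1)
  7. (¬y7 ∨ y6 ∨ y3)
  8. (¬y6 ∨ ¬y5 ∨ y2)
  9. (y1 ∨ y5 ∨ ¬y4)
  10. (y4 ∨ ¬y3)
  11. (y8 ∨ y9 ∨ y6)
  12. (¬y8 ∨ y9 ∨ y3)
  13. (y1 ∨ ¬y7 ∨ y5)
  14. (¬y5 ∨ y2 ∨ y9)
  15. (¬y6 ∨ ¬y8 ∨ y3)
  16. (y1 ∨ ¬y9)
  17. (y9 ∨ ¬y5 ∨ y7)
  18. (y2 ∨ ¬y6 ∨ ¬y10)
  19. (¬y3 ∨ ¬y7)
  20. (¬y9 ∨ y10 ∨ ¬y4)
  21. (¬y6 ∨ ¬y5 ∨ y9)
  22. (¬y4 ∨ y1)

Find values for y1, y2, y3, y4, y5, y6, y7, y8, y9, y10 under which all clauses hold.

Branch on y1: take y1 = True.
Try y2 = True.
  then y5 is forced to False.
For the remaining variables, y3 = True, y4 = True, y6 = False, y7 = False, y8 = True, y9 = False, y10 = True works.
Every clause has at least one true literal under this assignment.

y1=True  y2=True  y3=True  y4=True  y5=False  y6=False  y7=False  y8=True  y9=False  y10=True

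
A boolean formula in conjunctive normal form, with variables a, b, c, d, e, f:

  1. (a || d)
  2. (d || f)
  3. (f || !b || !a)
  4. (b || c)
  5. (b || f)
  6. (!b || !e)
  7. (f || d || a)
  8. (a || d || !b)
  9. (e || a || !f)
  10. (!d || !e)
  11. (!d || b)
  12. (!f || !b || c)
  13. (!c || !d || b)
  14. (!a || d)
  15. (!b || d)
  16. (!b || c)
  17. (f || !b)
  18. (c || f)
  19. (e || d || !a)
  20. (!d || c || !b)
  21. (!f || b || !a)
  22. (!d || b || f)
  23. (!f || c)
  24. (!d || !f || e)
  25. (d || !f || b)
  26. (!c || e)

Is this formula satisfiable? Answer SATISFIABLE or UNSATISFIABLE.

b = True:
  propagation gives e=False, d=True, c=True; an empty clause results — contradiction.
b = False:
  propagation gives c=True, f=True, d=False; an empty clause results — contradiction.
Every branch closes, so no satisfying assignment exists.

UNSATISFIABLE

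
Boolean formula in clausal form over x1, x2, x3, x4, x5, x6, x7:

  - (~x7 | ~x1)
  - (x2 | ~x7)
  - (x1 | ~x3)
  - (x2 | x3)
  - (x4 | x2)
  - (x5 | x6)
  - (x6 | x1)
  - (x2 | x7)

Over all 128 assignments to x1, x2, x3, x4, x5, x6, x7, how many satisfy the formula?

20

Case analysis on x2 and x1:
  x2=T, x1=T: x3, x4 free; 3 ways for (x5,x6,x7) × 2^2 = 12.
  x2=T, x1=F: forces x3=F; x6=T; x4, x5, x7 free → 2^3 = 8.
  x2=F, x1=T: a clause becomes empty — 0.
  x2=F, x1=F: a clause becomes empty — 0.
Total: 12 + 8 + 0 + 0 = 20.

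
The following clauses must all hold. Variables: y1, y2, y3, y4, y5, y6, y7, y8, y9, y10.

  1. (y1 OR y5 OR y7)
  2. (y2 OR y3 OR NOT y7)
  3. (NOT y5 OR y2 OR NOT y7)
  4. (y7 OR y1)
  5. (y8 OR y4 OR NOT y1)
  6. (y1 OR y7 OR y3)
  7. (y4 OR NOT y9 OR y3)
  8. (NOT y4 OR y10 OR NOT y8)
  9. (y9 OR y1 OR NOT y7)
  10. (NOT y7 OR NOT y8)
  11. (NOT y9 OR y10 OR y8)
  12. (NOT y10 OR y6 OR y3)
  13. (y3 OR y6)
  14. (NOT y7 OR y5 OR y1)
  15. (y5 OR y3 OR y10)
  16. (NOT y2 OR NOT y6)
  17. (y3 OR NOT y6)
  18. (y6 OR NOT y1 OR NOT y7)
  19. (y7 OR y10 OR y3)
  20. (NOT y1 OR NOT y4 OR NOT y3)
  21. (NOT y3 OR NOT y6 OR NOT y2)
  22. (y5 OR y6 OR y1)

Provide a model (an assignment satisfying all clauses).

y1=1  y2=1  y3=1  y4=0  y5=1  y6=0  y7=0  y8=1  y9=0  y10=1

Try y1 = True.
For the remaining variables, y2 = True, y3 = True, y4 = False, y5 = True, y6 = False, y7 = False, y8 = True, y9 = False, y10 = True works.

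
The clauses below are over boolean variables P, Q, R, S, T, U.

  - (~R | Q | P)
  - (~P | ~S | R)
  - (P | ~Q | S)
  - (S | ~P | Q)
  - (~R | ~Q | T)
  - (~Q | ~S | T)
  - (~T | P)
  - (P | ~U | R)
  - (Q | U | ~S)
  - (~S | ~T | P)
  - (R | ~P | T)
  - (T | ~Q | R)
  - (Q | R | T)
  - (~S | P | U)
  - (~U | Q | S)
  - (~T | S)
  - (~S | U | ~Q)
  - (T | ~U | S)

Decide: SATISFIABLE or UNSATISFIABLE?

SATISFIABLE

Set P = True and propagate.
Branch on Q: take Q = False.
  then S is forced to True.
  then R is forced to True.
  then U is forced to True.
T is now unconstrained; take T = False.
So P=T, Q=F, R=T, S=T, T=F, U=T is a satisfying assignment.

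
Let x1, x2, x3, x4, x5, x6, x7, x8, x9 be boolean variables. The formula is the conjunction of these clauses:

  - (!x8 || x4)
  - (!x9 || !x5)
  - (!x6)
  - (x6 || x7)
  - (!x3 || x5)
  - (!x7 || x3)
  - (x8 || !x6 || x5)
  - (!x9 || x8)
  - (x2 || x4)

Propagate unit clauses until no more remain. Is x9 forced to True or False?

(!x6) stands alone — x6 = False.
From (x7 || x6) and x6 = False: x7 = True.
(x3 || !x7): since x7 = True, the clause reduces to (x3). x3 = True.
(!x3 || x5): since x3 = True, the clause reduces to (x5). x5 = True.
In (!x5 || !x9), !x5 is now false; !x9 must hold, so x9 = False.

False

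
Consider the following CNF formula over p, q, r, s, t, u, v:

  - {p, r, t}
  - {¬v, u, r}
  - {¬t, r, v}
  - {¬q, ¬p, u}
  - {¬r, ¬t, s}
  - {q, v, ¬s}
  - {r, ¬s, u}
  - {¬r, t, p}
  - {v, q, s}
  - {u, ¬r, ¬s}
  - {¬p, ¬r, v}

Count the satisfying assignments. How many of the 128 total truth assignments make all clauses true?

24

Split on r, then s.
  r=1, s=1: 7 of the 32 assignments to (p,q,t,u,v) work.
  r=1, s=0: remaining (p,q,t,u,v) ∈ {(1,0,0,0,1); (1,0,0,1,1); (1,1,0,1,1)} — 3.
  r=0, s=1: 7 of the 32 assignments to (p,q,t,u,v) work.
  r=0, s=0: 7 of the 32 assignments to (p,q,t,u,v) work.
Total: 7 + 3 + 7 + 7 = 24.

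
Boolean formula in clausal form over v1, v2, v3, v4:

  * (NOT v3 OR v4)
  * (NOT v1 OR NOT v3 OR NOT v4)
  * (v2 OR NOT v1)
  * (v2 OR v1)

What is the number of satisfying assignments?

5

Satisfying assignments:
  v1=F v2=T v3=F v4=F
  v1=F v2=T v3=F v4=T
  v1=F v2=T v3=T v4=T
  v1=T v2=T v3=F v4=F
  v1=T v2=T v3=F v4=T
That's 5 in total.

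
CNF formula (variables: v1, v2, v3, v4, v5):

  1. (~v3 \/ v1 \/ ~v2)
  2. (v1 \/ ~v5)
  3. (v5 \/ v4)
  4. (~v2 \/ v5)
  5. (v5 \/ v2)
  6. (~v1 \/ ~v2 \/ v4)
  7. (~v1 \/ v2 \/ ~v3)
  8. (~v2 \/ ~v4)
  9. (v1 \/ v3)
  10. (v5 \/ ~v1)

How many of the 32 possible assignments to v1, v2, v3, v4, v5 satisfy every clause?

Satisfying assignments:
  v1=T v2=F v3=F v4=F v5=T
  v1=T v2=F v3=F v4=T v5=T
Count: 2.

2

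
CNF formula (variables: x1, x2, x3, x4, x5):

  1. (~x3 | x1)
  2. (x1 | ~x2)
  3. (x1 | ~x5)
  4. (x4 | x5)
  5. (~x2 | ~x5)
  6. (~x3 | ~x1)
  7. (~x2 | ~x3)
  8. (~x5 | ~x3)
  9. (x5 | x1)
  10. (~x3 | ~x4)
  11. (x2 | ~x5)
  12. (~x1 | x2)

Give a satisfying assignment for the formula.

x1=T, x2=T, x3=F, x4=T, x5=F

x3 occurs only negated in the remaining clauses — set x3 = False.
Branch on x1: take x1 = True.
  then x2 is forced to True.
  then x5 is forced to False.
  then x4 is forced to True.
Check each clause:
  1. (x1 | ~x3) — x1 is true.
  2. (~x2 | x1) — x1 is true.
  3. (~x5 | x1) — x1 is true.
  4. (x4 | x5) — x4 is true.
  5. (~x5 | ~x2) — ~x5 is true.
  6. (~x3 | ~x1) — ~x3 is true.
  7. (~x2 | ~x3) — ~x3 is true.
  8. (~x5 | ~x3) — ~x5 is true.
  9. (x5 | x1) — x1 is true.
  10. (~x4 | ~x3) — ~x3 is true.
  11. (x2 | ~x5) — x2 is true.
  12. (~x1 | x2) — x2 is true.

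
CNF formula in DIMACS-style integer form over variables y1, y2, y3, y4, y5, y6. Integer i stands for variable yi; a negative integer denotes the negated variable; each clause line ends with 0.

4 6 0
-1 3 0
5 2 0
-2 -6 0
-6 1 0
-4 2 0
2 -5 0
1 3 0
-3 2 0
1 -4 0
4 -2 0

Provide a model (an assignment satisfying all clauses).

y1=T  y2=T  y3=T  y4=T  y5=T  y6=F

Check each clause:
  1. (y4 || y6) — y4 is true.
  2. (!y1 || y3) — y3 is true.
  3. (y5 || y2) — y2 is true.
  4. (!y6 || !y2) — !y6 is true.
  5. (!y6 || y1) — y1 is true.
  6. (!y4 || y2) — y2 is true.
  7. (y2 || !y5) — y2 is true.
  8. (y1 || y3) — y1 is true.
  9. (y2 || !y3) — y2 is true.
  10. (!y4 || y1) — y1 is true.
  11. (!y2 || y4) — y4 is true.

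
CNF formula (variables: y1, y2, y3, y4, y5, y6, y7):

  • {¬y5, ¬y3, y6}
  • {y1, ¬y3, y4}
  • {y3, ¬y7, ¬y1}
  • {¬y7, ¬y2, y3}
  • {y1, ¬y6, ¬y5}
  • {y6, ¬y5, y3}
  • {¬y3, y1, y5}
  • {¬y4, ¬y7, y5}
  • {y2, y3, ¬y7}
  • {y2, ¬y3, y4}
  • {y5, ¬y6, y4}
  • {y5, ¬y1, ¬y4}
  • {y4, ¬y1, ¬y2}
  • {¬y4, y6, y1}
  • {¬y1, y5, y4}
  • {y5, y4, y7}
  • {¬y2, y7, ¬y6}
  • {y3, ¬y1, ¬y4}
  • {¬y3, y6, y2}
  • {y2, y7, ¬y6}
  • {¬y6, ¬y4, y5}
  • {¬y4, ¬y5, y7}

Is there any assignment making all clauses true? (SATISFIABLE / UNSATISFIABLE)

Branch on y1: take y1 = True.
Try y2 = True.
  then y4 is forced to True.
  then y5 is forced to True.
  then y3 is forced to True.
  then y6 is forced to True.
  then y7 is forced to True.
Every clause has at least one true literal under this assignment.
So y1=1  y2=1  y3=1  y4=1  y5=1  y6=1  y7=1 is a satisfying assignment.

SATISFIABLE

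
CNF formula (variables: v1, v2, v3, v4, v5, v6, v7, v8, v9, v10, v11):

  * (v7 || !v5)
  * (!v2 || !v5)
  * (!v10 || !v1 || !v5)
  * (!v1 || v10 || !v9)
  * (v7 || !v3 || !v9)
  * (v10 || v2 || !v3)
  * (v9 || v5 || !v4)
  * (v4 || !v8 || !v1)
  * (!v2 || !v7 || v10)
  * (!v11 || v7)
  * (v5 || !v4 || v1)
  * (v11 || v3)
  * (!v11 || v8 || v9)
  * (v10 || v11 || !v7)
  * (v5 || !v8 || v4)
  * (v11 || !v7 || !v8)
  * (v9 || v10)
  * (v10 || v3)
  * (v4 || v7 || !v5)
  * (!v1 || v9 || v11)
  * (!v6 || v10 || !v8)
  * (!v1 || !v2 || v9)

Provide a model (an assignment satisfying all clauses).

v1=F, v2=F, v3=T, v4=F, v5=F, v6=F, v7=T, v8=F, v9=F, v10=T, v11=F

v6 occurs only negated in the remaining clauses — set v6 = False.
Branch on v1: take v1 = False.
Set v2 = False and propagate.
The remaining clauses are satisfied by v3 = True, v4 = False, v5 = False, v7 = True, v8 = False, v9 = False, v10 = True, v11 = False.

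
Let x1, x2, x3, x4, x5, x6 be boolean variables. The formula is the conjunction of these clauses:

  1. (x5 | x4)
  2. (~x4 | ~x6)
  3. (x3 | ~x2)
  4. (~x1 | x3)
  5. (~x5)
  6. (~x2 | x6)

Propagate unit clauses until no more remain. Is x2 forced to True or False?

(~x5) stands alone — x5 = False.
(x5 | x4): since x5 = False, the clause reduces to (x4). x4 = True.
From (~x6 | ~x4) and x4 = True: x6 = False.
From (x6 | ~x2) and x6 = False: x2 = False.

False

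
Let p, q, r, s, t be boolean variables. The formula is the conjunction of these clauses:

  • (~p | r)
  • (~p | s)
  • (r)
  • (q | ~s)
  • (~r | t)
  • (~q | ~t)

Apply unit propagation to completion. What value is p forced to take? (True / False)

False

(r) stands alone — r = True.
From (t | ~r) and r = True: t = True.
From (~q | ~t) and t = True: q = False.
(q | ~s): since q = False, the clause reduces to (~s). s = False.
In (~p | s), s is now false; ~p must hold, so p = False.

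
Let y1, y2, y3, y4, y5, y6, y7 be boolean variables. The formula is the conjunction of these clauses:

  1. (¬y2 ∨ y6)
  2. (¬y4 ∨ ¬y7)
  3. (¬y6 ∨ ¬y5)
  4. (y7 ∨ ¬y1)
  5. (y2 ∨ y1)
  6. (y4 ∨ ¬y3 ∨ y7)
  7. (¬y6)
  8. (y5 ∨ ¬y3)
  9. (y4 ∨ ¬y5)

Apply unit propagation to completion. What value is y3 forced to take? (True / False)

False

(¬y6) stands alone — y6 = False.
In (y6 ∨ ¬y2), y6 is now false; ¬y2 must hold, so y2 = False.
From (y2 ∨ y1) and y2 = False: y1 = True.
(y7 ∨ ¬y1) with y1 = True leaves only y7, so y7 = True.
(¬y4 ∨ ¬y7): since y7 = True, the clause reduces to (¬y4). y4 = False.
(¬y5 ∨ y4): since y4 = False, the clause reduces to (¬y5). y5 = False.
In (¬y3 ∨ y5), y5 is now false; ¬y3 must hold, so y3 = False.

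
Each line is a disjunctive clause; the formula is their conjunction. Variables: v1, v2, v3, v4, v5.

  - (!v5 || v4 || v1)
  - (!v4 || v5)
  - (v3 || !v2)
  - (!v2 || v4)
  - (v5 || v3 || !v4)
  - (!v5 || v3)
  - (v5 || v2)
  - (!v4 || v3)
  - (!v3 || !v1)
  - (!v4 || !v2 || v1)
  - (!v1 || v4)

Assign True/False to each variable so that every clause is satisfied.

v1=False, v2=False, v3=True, v4=True, v5=True

Branch on v1: take v1 = False.
For the remaining variables, v2 = False, v3 = True, v4 = True, v5 = True works.
Every clause has at least one true literal under this assignment.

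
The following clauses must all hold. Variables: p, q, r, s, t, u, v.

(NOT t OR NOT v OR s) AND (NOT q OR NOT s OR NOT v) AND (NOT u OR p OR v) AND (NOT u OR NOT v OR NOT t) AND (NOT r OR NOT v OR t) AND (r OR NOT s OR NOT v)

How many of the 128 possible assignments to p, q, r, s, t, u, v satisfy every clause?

Case analysis on v and s:
  v=1, s=1: remaining (p,q,r,t,u) ∈ {(0,0,1,1,0); (1,0,1,1,0)} — 2.
  v=1, s=0: forces r=0; t=0; p, q, u free → 2^3 = 8.
  v=0, s=1: q, r, t free; 3 ways for (p,u) × 2^3 = 24.
  v=0, s=0: q, r, t free; 3 ways for (p,u) × 2^3 = 24.
Total: 2 + 8 + 24 + 24 = 58.

58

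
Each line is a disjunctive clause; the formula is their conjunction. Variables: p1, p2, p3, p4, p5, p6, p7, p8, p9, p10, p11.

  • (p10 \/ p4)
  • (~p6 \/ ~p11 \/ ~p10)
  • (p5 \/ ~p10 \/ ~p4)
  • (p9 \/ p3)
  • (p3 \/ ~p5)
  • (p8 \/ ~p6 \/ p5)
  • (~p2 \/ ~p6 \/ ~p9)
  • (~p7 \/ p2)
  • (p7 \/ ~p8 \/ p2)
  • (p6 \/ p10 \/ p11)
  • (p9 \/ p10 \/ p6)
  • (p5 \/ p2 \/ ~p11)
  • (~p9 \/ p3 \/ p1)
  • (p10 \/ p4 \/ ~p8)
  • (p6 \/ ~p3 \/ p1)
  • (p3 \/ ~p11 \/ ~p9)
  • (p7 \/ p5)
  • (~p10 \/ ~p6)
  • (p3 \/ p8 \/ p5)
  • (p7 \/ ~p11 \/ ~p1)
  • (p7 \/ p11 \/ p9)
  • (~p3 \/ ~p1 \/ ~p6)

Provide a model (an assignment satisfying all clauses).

p1 = 1, p2 = 1, p3 = 1, p4 = 1, p5 = 1, p6 = 0, p7 = 1, p8 = 1, p9 = 0, p10 = 1, p11 = 1

Branch on p1: take p1 = True.
Set p2 = True and propagate.
Set p3 = True and propagate.
  then p6 is forced to False.
For the remaining variables, p4 = True, p5 = True, p7 = True, p8 = True, p9 = False, p10 = True, p11 = True works.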